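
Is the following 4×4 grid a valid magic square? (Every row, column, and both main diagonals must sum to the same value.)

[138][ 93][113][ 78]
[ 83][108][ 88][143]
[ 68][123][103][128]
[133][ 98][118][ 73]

Row 1: 138 + 93 + 113 + 78 = 422.
Row 2: 83 + 108 + 88 + 143 = 422.
Row 3: 68 + 123 + 103 + 128 = 422.
Row 4: 133 + 98 + 118 + 73 = 422.
Column 1: 138 + 83 + 68 + 133 = 422.
Column 2: 93 + 108 + 123 + 98 = 422.
Column 3: 113 + 88 + 103 + 118 = 422.
Column 4: 78 + 143 + 128 + 73 = 422.
Main diagonal: 138 + 108 + 103 + 73 = 422.
Anti-diagonal: 78 + 88 + 123 + 133 = 422.
All lines sum to 422.

Yes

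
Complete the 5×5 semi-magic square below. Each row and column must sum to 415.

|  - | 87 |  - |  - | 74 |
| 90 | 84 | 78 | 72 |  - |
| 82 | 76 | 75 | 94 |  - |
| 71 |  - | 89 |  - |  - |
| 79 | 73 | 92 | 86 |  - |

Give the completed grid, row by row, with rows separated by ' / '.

Row 2: 90 + 84 + 78 + 72 + ? = 415, so (2,5) = 91.
From row 3, 415 − (82 + 76 + 75 + 94) gives (3,5) = 88.
Row 5 needs 415; the known cells sum to 330, so (5,5) = 85.
From column 1, 415 − (90 + 82 + 71 + 79) gives (1,1) = 93.
The remaining cell in column 2 is (4,2) = 415 − 320 = 95.
From column 3, 415 − (78 + 75 + 89 + 92) gives (1,3) = 81.
From column 5, 415 − (74 + 91 + 88 + 85) gives (4,5) = 77.
From row 1, 415 − (93 + 87 + 81 + 74) gives (1,4) = 80.
From row 4, 415 − (71 + 95 + 89 + 77) gives (4,4) = 83.

93 87 81 80 74 / 90 84 78 72 91 / 82 76 75 94 88 / 71 95 89 83 77 / 79 73 92 86 85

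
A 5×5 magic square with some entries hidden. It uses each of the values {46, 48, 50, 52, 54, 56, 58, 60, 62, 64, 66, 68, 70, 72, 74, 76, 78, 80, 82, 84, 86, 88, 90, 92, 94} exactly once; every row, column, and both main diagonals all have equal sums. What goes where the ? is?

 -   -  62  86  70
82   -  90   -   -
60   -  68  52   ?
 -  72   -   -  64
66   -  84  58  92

76

The 25 entries sum to 1750, so each line sums to 1750/5 = 350.
From row 5, 350 − (66 + 84 + 58 + 92) gives (5,2) = 50.
Column 3: 62 + 90 + 68 + 84 + ? = 350, so (4,3) = 46.
Using anti-diagonal: 70 + 68 + 72 + 66 + ? → (2,4) = 350 − 276 = 74.
Column 4 needs 350; the known cells sum to 270, so (4,4) = 80.
Row 4 must total 350; the given cells sum to 262, so (4,1) = 88.
Column 1 needs 350; the known cells sum to 296, so (1,1) = 54.
Main diagonal: 54 + 68 + 80 + 92 + ? = 350, so (2,2) = 56.
Row 1 must total 350; the given cells sum to 272, so (1,2) = 78.
Row 2: 82 + 56 + 90 + 74 + ? = 350, so (2,5) = 48.
Column 2 must total 350; the given cells sum to 256, so (3,2) = 94.
Column 5 must total 350; the given cells sum to 274, so (3,5) = 76.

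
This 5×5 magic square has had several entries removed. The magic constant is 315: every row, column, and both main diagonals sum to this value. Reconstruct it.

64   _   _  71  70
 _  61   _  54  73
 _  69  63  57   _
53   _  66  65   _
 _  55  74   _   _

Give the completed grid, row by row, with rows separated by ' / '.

64 58 52 71 70 / 67 61 60 54 73 / 75 69 63 57 51 / 53 72 66 65 59 / 56 55 74 68 62

Column 4 needs 315; the known cells sum to 247, so (5,4) = 68.
Main diagonal: 64 + 61 + 63 + 65 + ? = 315, so (5,5) = 62.
From row 5, 315 − (55 + 74 + 68 + 62) gives (5,1) = 56.
Anti-diagonal: 70 + 54 + 63 + 56 + ? = 315, so (4,2) = 72.
Using row 4: 53 + 72 + 66 + 65 + ? → (4,5) = 315 − 256 = 59.
The remaining cell in column 2 is (1,2) = 315 − 257 = 58.
Column 5 must total 315; the given cells sum to 264, so (3,5) = 51.
The remaining cell in row 1 is (1,3) = 315 − 263 = 52.
Row 3 needs 315; the known cells sum to 240, so (3,1) = 75.
From column 1, 315 − (64 + 75 + 53 + 56) gives (2,1) = 67.
From column 3, 315 − (52 + 63 + 66 + 74) gives (2,3) = 60.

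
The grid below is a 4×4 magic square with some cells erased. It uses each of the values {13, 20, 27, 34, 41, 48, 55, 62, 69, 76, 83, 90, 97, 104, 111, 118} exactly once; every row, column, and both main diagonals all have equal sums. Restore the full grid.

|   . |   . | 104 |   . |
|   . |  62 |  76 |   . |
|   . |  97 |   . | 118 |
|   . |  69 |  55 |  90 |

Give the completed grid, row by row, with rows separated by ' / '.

83 34 104 41 / 111 62 76 13 / 20 97 27 118 / 48 69 55 90

The 16 entries sum to 1048, so each line sums to 1048/4 = 262.
The remaining cell in row 4 is (4,1) = 262 − 214 = 48.
The remaining cell in column 2 is (1,2) = 262 − 228 = 34.
Column 3: 104 + 76 + 55 + ? = 262, so (3,3) = 27.
Main diagonal needs 262; the known cells sum to 179, so (1,1) = 83.
Anti-diagonal must total 262; the given cells sum to 221, so (1,4) = 41.
From row 3, 262 − (97 + 27 + 118) gives (3,1) = 20.
Column 1: 83 + 20 + 48 + ? = 262, so (2,1) = 111.
The remaining cell in column 4 is (2,4) = 262 − 249 = 13.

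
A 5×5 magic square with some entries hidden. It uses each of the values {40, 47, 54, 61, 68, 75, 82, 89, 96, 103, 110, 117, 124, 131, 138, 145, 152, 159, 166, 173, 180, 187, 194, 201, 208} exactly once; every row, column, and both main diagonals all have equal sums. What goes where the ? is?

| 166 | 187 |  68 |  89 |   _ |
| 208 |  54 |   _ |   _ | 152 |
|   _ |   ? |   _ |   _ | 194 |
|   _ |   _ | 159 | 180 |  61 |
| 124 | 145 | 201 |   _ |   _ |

The 25 entries sum to 3100, so each line sums to 3100/5 = 620.
From row 1, 620 − (166 + 187 + 68 + 89) gives (1,5) = 110.
The remaining cell in column 5 is (5,5) = 620 − 517 = 103.
Main diagonal must total 620; the given cells sum to 503, so (3,3) = 117.
From row 5, 620 − (124 + 145 + 201 + 103) gives (5,4) = 47.
The remaining cell in column 3 is (2,3) = 620 − 545 = 75.
Row 2: 208 + 54 + 75 + 152 + ? = 620, so (2,4) = 131.
Column 4 needs 620; the known cells sum to 447, so (3,4) = 173.
The remaining cell in anti-diagonal is (4,2) = 620 − 482 = 138.
Row 4: 138 + 159 + 180 + 61 + ? = 620, so (4,1) = 82.
Column 1: 166 + 208 + 82 + 124 + ? = 620, so (3,1) = 40.
Column 2 must total 620; the given cells sum to 524, so (3,2) = 96.

96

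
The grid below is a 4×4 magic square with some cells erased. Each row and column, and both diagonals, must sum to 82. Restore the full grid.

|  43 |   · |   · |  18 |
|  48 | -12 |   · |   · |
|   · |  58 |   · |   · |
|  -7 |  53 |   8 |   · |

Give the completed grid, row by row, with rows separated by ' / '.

43 -17 38 18 / 48 -12 13 33 / -2 58 23 3 / -7 53 8 28

The remaining cell in row 4 is (4,4) = 82 − 54 = 28.
Column 1 needs 82; the known cells sum to 84, so (3,1) = -2.
Column 2 needs 82; the known cells sum to 99, so (1,2) = -17.
From main diagonal, 82 − (43 + (-12) + 28) gives (3,3) = 23.
Anti-diagonal: 18 + 58 + (-7) + ? = 82, so (2,3) = 13.
Row 1 needs 82; the known cells sum to 44, so (1,3) = 38.
Row 2 needs 82; the known cells sum to 49, so (2,4) = 33.
Row 3: -2 + 58 + 23 + ? = 82, so (3,4) = 3.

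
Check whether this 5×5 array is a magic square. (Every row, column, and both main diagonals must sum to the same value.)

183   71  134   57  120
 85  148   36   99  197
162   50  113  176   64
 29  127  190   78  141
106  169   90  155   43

Row 1: 183 + 71 + 134 + 57 + 120 = 565.
Row 2: 85 + 148 + 36 + 99 + 197 = 565.
Row 3: 162 + 50 + 113 + 176 + 64 = 565.
Row 4: 29 + 127 + 190 + 78 + 141 = 565.
Row 5: 106 + 169 + 90 + 155 + 43 = 563.
Column 1: 183 + 85 + 162 + 29 + 106 = 565.
Column 2: 71 + 148 + 50 + 127 + 169 = 565.
Column 3: 134 + 36 + 113 + 190 + 90 = 563.
Column 4: 57 + 99 + 176 + 78 + 155 = 565.
Column 5: 120 + 197 + 64 + 141 + 43 = 565.
Main diagonal: 183 + 148 + 113 + 78 + 43 = 565.
Anti-diagonal: 120 + 99 + 113 + 127 + 106 = 565.

No — row 2 sums to 565 but column 3 sums to 563.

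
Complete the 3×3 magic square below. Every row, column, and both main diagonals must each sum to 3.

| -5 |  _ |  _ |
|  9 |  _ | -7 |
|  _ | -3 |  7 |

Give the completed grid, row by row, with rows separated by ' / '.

-5 5 3 / 9 1 -7 / -1 -3 7

Using row 2: 9 + (-7) + ? → (2,2) = 3 − 2 = 1.
From row 3, 3 − (-3 + 7) gives (3,1) = -1.
Using column 2: 1 + (-3) + ? → (1,2) = 3 − (-2) = 5.
Column 3 must total 3; the given cells sum to 0, so (1,3) = 3.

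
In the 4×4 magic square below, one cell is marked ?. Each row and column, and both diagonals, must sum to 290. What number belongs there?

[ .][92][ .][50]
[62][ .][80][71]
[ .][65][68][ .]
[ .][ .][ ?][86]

Row 2 must total 290; the given cells sum to 213, so (2,2) = 77.
Column 2: 92 + 77 + 65 + ? = 290, so (4,2) = 56.
Using column 4: 50 + 71 + 86 + ? → (3,4) = 290 − 207 = 83.
Main diagonal: 77 + 68 + 86 + ? = 290, so (1,1) = 59.
From anti-diagonal, 290 − (50 + 80 + 65) gives (4,1) = 95.
The remaining cell in row 1 is (1,3) = 290 − 201 = 89.
Row 3 needs 290; the known cells sum to 216, so (3,1) = 74.
Row 4 needs 290; the known cells sum to 237, so (4,3) = 53.

53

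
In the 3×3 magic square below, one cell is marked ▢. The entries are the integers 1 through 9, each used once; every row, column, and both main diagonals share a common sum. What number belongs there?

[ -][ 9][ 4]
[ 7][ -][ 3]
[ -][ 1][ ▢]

The entries are 1 through 9, which sum to 45, so each line sums to 45/3 = 15.
The remaining cell in row 1 is (1,1) = 15 − 13 = 2.
The remaining cell in row 2 is (2,2) = 15 − 10 = 5.
Column 1: 2 + 7 + ? = 15, so (3,1) = 6.
Column 3: 4 + 3 + ? = 15, so (3,3) = 8.

8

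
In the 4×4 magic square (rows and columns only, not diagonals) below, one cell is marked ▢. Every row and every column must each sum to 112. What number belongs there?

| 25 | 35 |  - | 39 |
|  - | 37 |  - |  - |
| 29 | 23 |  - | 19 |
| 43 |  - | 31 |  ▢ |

Using row 1: 25 + 35 + 39 + ? → (1,3) = 112 − 99 = 13.
The remaining cell in row 3 is (3,3) = 112 − 71 = 41.
Column 1 needs 112; the known cells sum to 97, so (2,1) = 15.
From column 2, 112 − (35 + 37 + 23) gives (4,2) = 17.
From column 3, 112 − (13 + 41 + 31) gives (2,3) = 27.
The remaining cell in row 2 is (2,4) = 112 − 79 = 33.
Row 4 needs 112; the known cells sum to 91, so (4,4) = 21.

21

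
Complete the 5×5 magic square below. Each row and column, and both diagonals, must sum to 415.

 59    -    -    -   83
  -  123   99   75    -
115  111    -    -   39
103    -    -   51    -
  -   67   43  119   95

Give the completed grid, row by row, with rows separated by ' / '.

59 35 131 107 83 / 47 123 99 75 71 / 115 111 87 63 39 / 103 79 55 51 127 / 91 67 43 119 95

Row 5: 67 + 43 + 119 + 95 + ? = 415, so (5,1) = 91.
Column 1 must total 415; the given cells sum to 368, so (2,1) = 47.
Main diagonal needs 415; the known cells sum to 328, so (3,3) = 87.
From anti-diagonal, 415 − (83 + 75 + 87 + 91) gives (4,2) = 79.
Row 2 must total 415; the given cells sum to 344, so (2,5) = 71.
The remaining cell in row 3 is (3,4) = 415 − 352 = 63.
Column 2 must total 415; the given cells sum to 380, so (1,2) = 35.
Column 4 must total 415; the given cells sum to 308, so (1,4) = 107.
Using column 5: 83 + 71 + 39 + 95 + ? → (4,5) = 415 − 288 = 127.
Row 1: 59 + 35 + 107 + 83 + ? = 415, so (1,3) = 131.
The remaining cell in row 4 is (4,3) = 415 − 360 = 55.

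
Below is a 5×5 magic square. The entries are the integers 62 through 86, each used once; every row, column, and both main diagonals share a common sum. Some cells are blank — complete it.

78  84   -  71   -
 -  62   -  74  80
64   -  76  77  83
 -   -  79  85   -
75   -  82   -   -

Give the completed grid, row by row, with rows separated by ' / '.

78 84 65 71 72 / 86 62 68 74 80 / 64 70 76 77 83 / 67 73 79 85 66 / 75 81 82 63 69

The entries are 62 through 86, which sum to 1850, so each line sums to 1850/5 = 370.
Row 3 must total 370; the given cells sum to 300, so (3,2) = 70.
Column 4: 71 + 74 + 77 + 85 + ? = 370, so (5,4) = 63.
From main diagonal, 370 − (78 + 62 + 76 + 85) gives (5,5) = 69.
Using row 5: 75 + 82 + 63 + 69 + ? → (5,2) = 370 − 289 = 81.
Column 2 needs 370; the known cells sum to 297, so (4,2) = 73.
Anti-diagonal must total 370; the given cells sum to 298, so (1,5) = 72.
From row 1, 370 − (78 + 84 + 71 + 72) gives (1,3) = 65.
From column 3, 370 − (65 + 76 + 79 + 82) gives (2,3) = 68.
The remaining cell in column 5 is (4,5) = 370 − 304 = 66.
Row 2: 62 + 68 + 74 + 80 + ? = 370, so (2,1) = 86.
Row 4 must total 370; the given cells sum to 303, so (4,1) = 67.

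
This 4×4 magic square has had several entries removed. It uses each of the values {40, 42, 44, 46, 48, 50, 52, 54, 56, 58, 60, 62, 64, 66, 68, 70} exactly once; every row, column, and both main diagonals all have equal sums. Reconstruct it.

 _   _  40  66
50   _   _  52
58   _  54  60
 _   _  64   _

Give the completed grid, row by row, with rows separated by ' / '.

The 16 entries sum to 880, so each line sums to 880/4 = 220.
Using row 3: 58 + 54 + 60 + ? → (3,2) = 220 − 172 = 48.
Column 3: 40 + 54 + 64 + ? = 220, so (2,3) = 62.
The remaining cell in column 4 is (4,4) = 220 − 178 = 42.
From anti-diagonal, 220 − (66 + 62 + 48) gives (4,1) = 44.
The remaining cell in row 2 is (2,2) = 220 − 164 = 56.
The remaining cell in row 4 is (4,2) = 220 − 150 = 70.
Column 1 must total 220; the given cells sum to 152, so (1,1) = 68.
The remaining cell in column 2 is (1,2) = 220 − 174 = 46.

68 46 40 66 / 50 56 62 52 / 58 48 54 60 / 44 70 64 42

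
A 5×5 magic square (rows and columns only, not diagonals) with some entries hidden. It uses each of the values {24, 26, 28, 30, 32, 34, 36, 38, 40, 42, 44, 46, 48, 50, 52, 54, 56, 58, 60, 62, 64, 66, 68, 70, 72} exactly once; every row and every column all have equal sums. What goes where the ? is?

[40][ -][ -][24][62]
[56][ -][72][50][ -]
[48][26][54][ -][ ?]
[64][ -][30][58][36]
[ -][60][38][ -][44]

The 25 entries sum to 1200, so each line sums to 1200/5 = 240.
Row 4: 64 + 30 + 58 + 36 + ? = 240, so (4,2) = 52.
From column 1, 240 − (40 + 56 + 48 + 64) gives (5,1) = 32.
Using column 3: 72 + 54 + 30 + 38 + ? → (1,3) = 240 − 194 = 46.
Row 1 needs 240; the known cells sum to 172, so (1,2) = 68.
Using row 5: 32 + 60 + 38 + 44 + ? → (5,4) = 240 − 174 = 66.
Column 2: 68 + 26 + 52 + 60 + ? = 240, so (2,2) = 34.
Column 4 needs 240; the known cells sum to 198, so (3,4) = 42.
From row 2, 240 − (56 + 34 + 72 + 50) gives (2,5) = 28.
The remaining cell in row 3 is (3,5) = 240 − 170 = 70.

70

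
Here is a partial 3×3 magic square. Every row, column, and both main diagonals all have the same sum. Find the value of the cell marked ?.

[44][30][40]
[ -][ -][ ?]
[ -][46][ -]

Row 1 is complete and sums to 114; that is the magic constant.
Using column 2: 30 + 46 + ? → (2,2) = 114 − 76 = 38.
Main diagonal: 44 + 38 + ? = 114, so (3,3) = 32.
The remaining cell in anti-diagonal is (3,1) = 114 − 78 = 36.
From column 1, 114 − (44 + 36) gives (2,1) = 34.
Using column 3: 40 + 32 + ? → (2,3) = 114 − 72 = 42.

42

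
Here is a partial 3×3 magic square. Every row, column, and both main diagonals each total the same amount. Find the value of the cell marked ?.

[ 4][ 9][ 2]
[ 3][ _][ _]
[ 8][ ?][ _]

Row 1 is complete and sums to 15; that is the magic constant.
Using anti-diagonal: 2 + 8 + ? → (2,2) = 15 − 10 = 5.
Using row 2: 3 + 5 + ? → (2,3) = 15 − 8 = 7.
From column 2, 15 − (9 + 5) gives (3,2) = 1.

1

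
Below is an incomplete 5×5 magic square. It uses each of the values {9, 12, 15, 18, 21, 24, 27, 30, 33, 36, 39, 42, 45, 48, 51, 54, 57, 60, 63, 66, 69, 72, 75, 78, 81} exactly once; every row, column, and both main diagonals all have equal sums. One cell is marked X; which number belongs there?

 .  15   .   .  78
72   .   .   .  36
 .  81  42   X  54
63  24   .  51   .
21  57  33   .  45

The 25 entries sum to 1125, so each line sums to 1125/5 = 225.
Row 5 must total 225; the given cells sum to 156, so (5,4) = 69.
Using column 2: 15 + 81 + 24 + 57 + ? → (2,2) = 225 − 177 = 48.
From column 5, 225 − (78 + 36 + 54 + 45) gives (4,5) = 12.
Main diagonal needs 225; the known cells sum to 186, so (1,1) = 39.
Anti-diagonal needs 225; the known cells sum to 165, so (2,4) = 60.
The remaining cell in row 2 is (2,3) = 225 − 216 = 9.
Row 4: 63 + 24 + 51 + 12 + ? = 225, so (4,3) = 75.
The remaining cell in column 1 is (3,1) = 225 − 195 = 30.
Column 3 needs 225; the known cells sum to 159, so (1,3) = 66.
From row 1, 225 − (39 + 15 + 66 + 78) gives (1,4) = 27.
Row 3 needs 225; the known cells sum to 207, so (3,4) = 18.

18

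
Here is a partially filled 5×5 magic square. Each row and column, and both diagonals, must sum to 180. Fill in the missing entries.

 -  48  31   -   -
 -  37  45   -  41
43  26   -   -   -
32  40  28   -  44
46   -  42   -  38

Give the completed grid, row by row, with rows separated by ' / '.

Row 4 must total 180; the given cells sum to 144, so (4,4) = 36.
The remaining cell in column 2 is (5,2) = 180 − 151 = 29.
The remaining cell in column 3 is (3,3) = 180 − 146 = 34.
Main diagonal: 37 + 34 + 36 + 38 + ? = 180, so (1,1) = 35.
Row 5 needs 180; the known cells sum to 155, so (5,4) = 25.
From column 1, 180 − (35 + 43 + 32 + 46) gives (2,1) = 24.
Row 2 needs 180; the known cells sum to 147, so (2,4) = 33.
Anti-diagonal needs 180; the known cells sum to 153, so (1,5) = 27.
From row 1, 180 − (35 + 48 + 31 + 27) gives (1,4) = 39.
Column 4 needs 180; the known cells sum to 133, so (3,4) = 47.
Column 5 must total 180; the given cells sum to 150, so (3,5) = 30.

35 48 31 39 27 / 24 37 45 33 41 / 43 26 34 47 30 / 32 40 28 36 44 / 46 29 42 25 38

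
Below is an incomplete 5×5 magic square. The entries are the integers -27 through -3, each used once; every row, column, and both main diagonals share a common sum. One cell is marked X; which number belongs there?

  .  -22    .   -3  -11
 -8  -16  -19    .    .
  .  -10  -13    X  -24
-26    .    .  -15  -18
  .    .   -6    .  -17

The entries are -27 through -3, which sum to -375, so each line sums to -375/5 = -75.
Column 5 needs -75; the known cells sum to -70, so (2,5) = -5.
Main diagonal: -16 + (-13) + (-15) + (-17) + ? = -75, so (1,1) = -14.
From row 1, -75 − (-14 + (-22) + (-3) + (-11)) gives (1,3) = -25.
From row 2, -75 − (-8 + (-16) + (-19) + (-5)) gives (2,4) = -27.
The remaining cell in column 3 is (4,3) = -75 − (-63) = -12.
Row 4 needs -75; the known cells sum to -71, so (4,2) = -4.
From column 2, -75 − (-22 + (-16) + (-10) + (-4)) gives (5,2) = -23.
The remaining cell in anti-diagonal is (5,1) = -75 − (-55) = -20.
From row 5, -75 − (-20 + (-23) + (-6) + (-17)) gives (5,4) = -9.
Column 1 must total -75; the given cells sum to -68, so (3,1) = -7.
Column 4 needs -75; the known cells sum to -54, so (3,4) = -21.

-21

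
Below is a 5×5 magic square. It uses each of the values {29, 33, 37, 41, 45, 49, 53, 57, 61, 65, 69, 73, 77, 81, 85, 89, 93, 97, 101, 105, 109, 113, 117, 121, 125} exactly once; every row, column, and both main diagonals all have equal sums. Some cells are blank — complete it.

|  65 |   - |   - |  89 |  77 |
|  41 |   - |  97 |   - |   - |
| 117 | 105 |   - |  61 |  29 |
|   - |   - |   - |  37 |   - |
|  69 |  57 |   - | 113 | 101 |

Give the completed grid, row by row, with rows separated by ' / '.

65 33 121 89 77 / 41 109 97 85 53 / 117 105 73 61 29 / 93 81 49 37 125 / 69 57 45 113 101

The 25 entries sum to 1925, so each line sums to 1925/5 = 385.
Row 3: 117 + 105 + 61 + 29 + ? = 385, so (3,3) = 73.
Row 5: 69 + 57 + 113 + 101 + ? = 385, so (5,3) = 45.
Column 1 must total 385; the given cells sum to 292, so (4,1) = 93.
From column 4, 385 − (89 + 61 + 37 + 113) gives (2,4) = 85.
Main diagonal: 65 + 73 + 37 + 101 + ? = 385, so (2,2) = 109.
Anti-diagonal: 77 + 85 + 73 + 69 + ? = 385, so (4,2) = 81.
Row 2: 41 + 109 + 97 + 85 + ? = 385, so (2,5) = 53.
Column 2 must total 385; the given cells sum to 352, so (1,2) = 33.
Column 5 must total 385; the given cells sum to 260, so (4,5) = 125.
The remaining cell in row 1 is (1,3) = 385 − 264 = 121.
Row 4: 93 + 81 + 37 + 125 + ? = 385, so (4,3) = 49.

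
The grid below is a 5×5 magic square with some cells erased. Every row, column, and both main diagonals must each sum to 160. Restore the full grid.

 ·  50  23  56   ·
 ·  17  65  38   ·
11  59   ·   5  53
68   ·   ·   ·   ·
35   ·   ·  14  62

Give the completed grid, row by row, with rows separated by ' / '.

2 50 23 56 29 / 44 17 65 38 -4 / 11 59 32 5 53 / 68 26 -1 47 20 / 35 8 41 14 62

The remaining cell in row 3 is (3,3) = 160 − 128 = 32.
Column 4 must total 160; the given cells sum to 113, so (4,4) = 47.
Using main diagonal: 17 + 32 + 47 + 62 + ? → (1,1) = 160 − 158 = 2.
Row 1 must total 160; the given cells sum to 131, so (1,5) = 29.
Column 1 needs 160; the known cells sum to 116, so (2,1) = 44.
The remaining cell in anti-diagonal is (4,2) = 160 − 134 = 26.
The remaining cell in row 2 is (2,5) = 160 − 164 = -4.
Column 2 needs 160; the known cells sum to 152, so (5,2) = 8.
Column 5 needs 160; the known cells sum to 140, so (4,5) = 20.
The remaining cell in row 4 is (4,3) = 160 − 161 = -1.
Using row 5: 35 + 8 + 14 + 62 + ? → (5,3) = 160 − 119 = 41.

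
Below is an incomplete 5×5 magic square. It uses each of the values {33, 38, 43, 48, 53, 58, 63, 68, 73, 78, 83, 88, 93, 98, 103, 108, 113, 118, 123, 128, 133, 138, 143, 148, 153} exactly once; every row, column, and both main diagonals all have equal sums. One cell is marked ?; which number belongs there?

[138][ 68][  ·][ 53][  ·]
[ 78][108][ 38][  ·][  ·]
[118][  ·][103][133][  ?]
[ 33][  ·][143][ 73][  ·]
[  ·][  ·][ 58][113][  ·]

63

The 25 entries sum to 2325, so each line sums to 2325/5 = 465.
Column 1 must total 465; the given cells sum to 367, so (5,1) = 98.
Column 3: 38 + 103 + 143 + 58 + ? = 465, so (1,3) = 123.
Column 4 must total 465; the given cells sum to 372, so (2,4) = 93.
From main diagonal, 465 − (138 + 108 + 103 + 73) gives (5,5) = 43.
Row 1 must total 465; the given cells sum to 382, so (1,5) = 83.
Using row 2: 78 + 108 + 38 + 93 + ? → (2,5) = 465 − 317 = 148.
Row 5: 98 + 58 + 113 + 43 + ? = 465, so (5,2) = 153.
Anti-diagonal must total 465; the given cells sum to 377, so (4,2) = 88.
Row 4: 33 + 88 + 143 + 73 + ? = 465, so (4,5) = 128.
Column 2: 68 + 108 + 88 + 153 + ? = 465, so (3,2) = 48.
Column 5 must total 465; the given cells sum to 402, so (3,5) = 63.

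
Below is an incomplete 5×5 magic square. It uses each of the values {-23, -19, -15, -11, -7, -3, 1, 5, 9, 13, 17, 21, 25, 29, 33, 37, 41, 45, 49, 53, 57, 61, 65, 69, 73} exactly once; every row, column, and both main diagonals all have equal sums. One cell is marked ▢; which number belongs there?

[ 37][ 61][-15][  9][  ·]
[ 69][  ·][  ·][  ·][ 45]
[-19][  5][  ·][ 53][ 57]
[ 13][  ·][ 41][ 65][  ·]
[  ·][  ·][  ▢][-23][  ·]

73

The 25 entries sum to 625, so each line sums to 625/5 = 125.
Row 1 must total 125; the given cells sum to 92, so (1,5) = 33.
Row 3 must total 125; the given cells sum to 96, so (3,3) = 29.
Column 1 needs 125; the known cells sum to 100, so (5,1) = 25.
Column 4: 9 + 53 + 65 + (-23) + ? = 125, so (2,4) = 21.
Anti-diagonal needs 125; the known cells sum to 108, so (4,2) = 17.
The remaining cell in row 4 is (4,5) = 125 − 136 = -11.
Column 5 must total 125; the given cells sum to 124, so (5,5) = 1.
From main diagonal, 125 − (37 + 29 + 65 + 1) gives (2,2) = -7.
From row 2, 125 − (69 + (-7) + 21 + 45) gives (2,3) = -3.
Column 2: 61 + (-7) + 5 + 17 + ? = 125, so (5,2) = 49.
Column 3: -15 + (-3) + 29 + 41 + ? = 125, so (5,3) = 73.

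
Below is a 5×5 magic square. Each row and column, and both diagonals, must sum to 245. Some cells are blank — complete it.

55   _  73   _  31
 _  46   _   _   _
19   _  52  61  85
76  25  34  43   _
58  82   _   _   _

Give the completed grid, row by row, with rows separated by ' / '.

55 64 73 22 31 / 37 46 70 79 13 / 19 28 52 61 85 / 76 25 34 43 67 / 58 82 16 40 49

Row 3 must total 245; the given cells sum to 217, so (3,2) = 28.
Row 4 needs 245; the known cells sum to 178, so (4,5) = 67.
Column 1 must total 245; the given cells sum to 208, so (2,1) = 37.
Column 2 must total 245; the given cells sum to 181, so (1,2) = 64.
Main diagonal must total 245; the given cells sum to 196, so (5,5) = 49.
From anti-diagonal, 245 − (31 + 52 + 25 + 58) gives (2,4) = 79.
Row 1: 55 + 64 + 73 + 31 + ? = 245, so (1,4) = 22.
Using column 4: 22 + 79 + 61 + 43 + ? → (5,4) = 245 − 205 = 40.
Column 5 needs 245; the known cells sum to 232, so (2,5) = 13.
Row 2 needs 245; the known cells sum to 175, so (2,3) = 70.
Row 5 needs 245; the known cells sum to 229, so (5,3) = 16.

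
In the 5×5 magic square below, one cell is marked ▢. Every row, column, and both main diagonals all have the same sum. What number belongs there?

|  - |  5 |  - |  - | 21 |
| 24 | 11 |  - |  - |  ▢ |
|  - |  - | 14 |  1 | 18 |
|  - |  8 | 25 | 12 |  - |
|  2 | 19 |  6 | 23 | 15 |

7

Row 5 is complete and sums to 65; that is the magic constant.
The remaining cell in column 2 is (3,2) = 65 − 43 = 22.
Main diagonal: 11 + 14 + 12 + 15 + ? = 65, so (1,1) = 13.
Using anti-diagonal: 21 + 14 + 8 + 2 + ? → (2,4) = 65 − 45 = 20.
From row 3, 65 − (22 + 14 + 1 + 18) gives (3,1) = 10.
The remaining cell in column 1 is (4,1) = 65 − 49 = 16.
Column 4 needs 65; the known cells sum to 56, so (1,4) = 9.
The remaining cell in row 1 is (1,3) = 65 − 48 = 17.
Row 4: 16 + 8 + 25 + 12 + ? = 65, so (4,5) = 4.
Column 3 must total 65; the given cells sum to 62, so (2,3) = 3.
Column 5: 21 + 18 + 4 + 15 + ? = 65, so (2,5) = 7.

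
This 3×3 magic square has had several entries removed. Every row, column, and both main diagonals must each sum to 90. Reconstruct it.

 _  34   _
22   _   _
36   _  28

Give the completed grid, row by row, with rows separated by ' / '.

32 34 24 / 22 30 38 / 36 26 28

From row 3, 90 − (36 + 28) gives (3,2) = 26.
From column 1, 90 − (22 + 36) gives (1,1) = 32.
Column 2 must total 90; the given cells sum to 60, so (2,2) = 30.
From anti-diagonal, 90 − (30 + 36) gives (1,3) = 24.
Row 2 needs 90; the known cells sum to 52, so (2,3) = 38.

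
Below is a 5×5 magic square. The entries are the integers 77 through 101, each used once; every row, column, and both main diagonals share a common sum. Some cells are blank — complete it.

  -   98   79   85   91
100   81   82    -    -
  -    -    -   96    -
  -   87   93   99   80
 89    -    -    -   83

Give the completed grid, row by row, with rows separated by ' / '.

The entries are 77 through 101, which sum to 2225, so each line sums to 2225/5 = 445.
Row 1 needs 445; the known cells sum to 353, so (1,1) = 92.
Row 4 needs 445; the known cells sum to 359, so (4,1) = 86.
Column 1: 92 + 100 + 86 + 89 + ? = 445, so (3,1) = 78.
Using main diagonal: 92 + 81 + 99 + 83 + ? → (3,3) = 445 − 355 = 90.
Anti-diagonal needs 445; the known cells sum to 357, so (2,4) = 88.
From row 2, 445 − (100 + 81 + 82 + 88) gives (2,5) = 94.
Column 3: 79 + 82 + 90 + 93 + ? = 445, so (5,3) = 101.
Column 4: 85 + 88 + 96 + 99 + ? = 445, so (5,4) = 77.
From column 5, 445 − (91 + 94 + 80 + 83) gives (3,5) = 97.
Row 3: 78 + 90 + 96 + 97 + ? = 445, so (3,2) = 84.
Row 5 needs 445; the known cells sum to 350, so (5,2) = 95.

92 98 79 85 91 / 100 81 82 88 94 / 78 84 90 96 97 / 86 87 93 99 80 / 89 95 101 77 83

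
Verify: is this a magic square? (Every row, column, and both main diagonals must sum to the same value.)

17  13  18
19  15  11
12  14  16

Row 1: 17 + 13 + 18 = 48.
Row 2: 19 + 15 + 11 = 45.
Row 3: 12 + 14 + 16 = 42.
Column 1: 17 + 19 + 12 = 48.
Column 2: 13 + 15 + 14 = 42.
Column 3: 18 + 11 + 16 = 45.
Main diagonal: 17 + 15 + 16 = 48.
Anti-diagonal: 18 + 15 + 12 = 45.

No — row 2 sums to 45 but row 1 sums to 48.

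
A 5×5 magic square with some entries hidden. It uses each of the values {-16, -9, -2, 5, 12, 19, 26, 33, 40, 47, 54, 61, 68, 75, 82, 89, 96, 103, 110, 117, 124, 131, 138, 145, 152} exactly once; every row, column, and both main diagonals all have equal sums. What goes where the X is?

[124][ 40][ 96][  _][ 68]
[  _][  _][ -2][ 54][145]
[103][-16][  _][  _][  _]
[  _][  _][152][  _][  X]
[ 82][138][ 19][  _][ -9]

The 25 entries sum to 1700, so each line sums to 1700/5 = 340.
Row 1 must total 340; the given cells sum to 328, so (1,4) = 12.
Row 5 needs 340; the known cells sum to 230, so (5,4) = 110.
From column 3, 340 − (96 + (-2) + 152 + 19) gives (3,3) = 75.
Anti-diagonal must total 340; the given cells sum to 279, so (4,2) = 61.
Column 2 needs 340; the known cells sum to 223, so (2,2) = 117.
The remaining cell in main diagonal is (4,4) = 340 − 307 = 33.
Row 2: 117 + (-2) + 54 + 145 + ? = 340, so (2,1) = 26.
From column 1, 340 − (124 + 26 + 103 + 82) gives (4,1) = 5.
Using column 4: 12 + 54 + 33 + 110 + ? → (3,4) = 340 − 209 = 131.
Row 3 must total 340; the given cells sum to 293, so (3,5) = 47.
The remaining cell in row 4 is (4,5) = 340 − 251 = 89.

89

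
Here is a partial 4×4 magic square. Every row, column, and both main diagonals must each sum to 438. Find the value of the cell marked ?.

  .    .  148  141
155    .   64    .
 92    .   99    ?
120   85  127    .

Using row 4: 120 + 85 + 127 + ? → (4,4) = 438 − 332 = 106.
From column 1, 438 − (155 + 92 + 120) gives (1,1) = 71.
Main diagonal must total 438; the given cells sum to 276, so (2,2) = 162.
Anti-diagonal must total 438; the given cells sum to 325, so (3,2) = 113.
The remaining cell in row 1 is (1,2) = 438 − 360 = 78.
Row 2 needs 438; the known cells sum to 381, so (2,4) = 57.
Using row 3: 92 + 113 + 99 + ? → (3,4) = 438 − 304 = 134.

134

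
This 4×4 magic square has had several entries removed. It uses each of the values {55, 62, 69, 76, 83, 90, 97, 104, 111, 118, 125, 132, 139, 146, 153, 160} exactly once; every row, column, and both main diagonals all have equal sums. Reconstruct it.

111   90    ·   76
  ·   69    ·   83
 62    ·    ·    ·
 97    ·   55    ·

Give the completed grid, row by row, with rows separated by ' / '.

111 90 153 76 / 160 69 118 83 / 62 139 104 125 / 97 132 55 146

The 16 entries sum to 1720, so each line sums to 1720/4 = 430.
From row 1, 430 − (111 + 90 + 76) gives (1,3) = 153.
From column 1, 430 − (111 + 62 + 97) gives (2,1) = 160.
The remaining cell in row 2 is (2,3) = 430 − 312 = 118.
Using column 3: 153 + 118 + 55 + ? → (3,3) = 430 − 326 = 104.
From main diagonal, 430 − (111 + 69 + 104) gives (4,4) = 146.
From anti-diagonal, 430 − (76 + 118 + 97) gives (3,2) = 139.
From row 3, 430 − (62 + 139 + 104) gives (3,4) = 125.
From row 4, 430 − (97 + 55 + 146) gives (4,2) = 132.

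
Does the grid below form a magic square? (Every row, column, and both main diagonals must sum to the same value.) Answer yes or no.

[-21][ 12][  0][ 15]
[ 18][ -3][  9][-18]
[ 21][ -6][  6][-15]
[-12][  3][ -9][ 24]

Row 1: -21 + 12 + 0 + 15 = 6.
Row 2: 18 + (-3) + 9 + (-18) = 6.
Row 3: 21 + (-6) + 6 + (-15) = 6.
Row 4: -12 + 3 + (-9) + 24 = 6.
Column 1: -21 + 18 + 21 + (-12) = 6.
Column 2: 12 + (-3) + (-6) + 3 = 6.
Column 3: 0 + 9 + 6 + (-9) = 6.
Column 4: 15 + (-18) + (-15) + 24 = 6.
Main diagonal: -21 + (-3) + 6 + 24 = 6.
Anti-diagonal: 15 + 9 + (-6) + (-12) = 6.
All lines sum to 6.

Yes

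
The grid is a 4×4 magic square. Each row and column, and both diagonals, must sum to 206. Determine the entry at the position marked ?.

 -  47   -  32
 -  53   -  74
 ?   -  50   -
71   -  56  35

29

Row 4: 71 + 56 + 35 + ? = 206, so (4,2) = 44.
Column 2: 47 + 53 + 44 + ? = 206, so (3,2) = 62.
Column 4: 32 + 74 + 35 + ? = 206, so (3,4) = 65.
Main diagonal needs 206; the known cells sum to 138, so (1,1) = 68.
Anti-diagonal must total 206; the given cells sum to 165, so (2,3) = 41.
Row 1 needs 206; the known cells sum to 147, so (1,3) = 59.
Row 2: 53 + 41 + 74 + ? = 206, so (2,1) = 38.
Row 3 needs 206; the known cells sum to 177, so (3,1) = 29.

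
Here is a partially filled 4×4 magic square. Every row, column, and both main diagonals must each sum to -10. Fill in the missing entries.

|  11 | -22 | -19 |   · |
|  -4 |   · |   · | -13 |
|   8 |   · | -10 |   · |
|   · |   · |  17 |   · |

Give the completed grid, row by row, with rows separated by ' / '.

Row 1: 11 + (-22) + (-19) + ? = -10, so (1,4) = 20.
The remaining cell in column 1 is (4,1) = -10 − 15 = -25.
Column 3 must total -10; the given cells sum to -12, so (2,3) = 2.
The remaining cell in anti-diagonal is (3,2) = -10 − (-3) = -7.
Row 2 needs -10; the known cells sum to -15, so (2,2) = 5.
From row 3, -10 − (8 + (-7) + (-10)) gives (3,4) = -1.
Using column 2: -22 + 5 + (-7) + ? → (4,2) = -10 − (-24) = 14.
From column 4, -10 − (20 + (-13) + (-1)) gives (4,4) = -16.

11 -22 -19 20 / -4 5 2 -13 / 8 -7 -10 -1 / -25 14 17 -16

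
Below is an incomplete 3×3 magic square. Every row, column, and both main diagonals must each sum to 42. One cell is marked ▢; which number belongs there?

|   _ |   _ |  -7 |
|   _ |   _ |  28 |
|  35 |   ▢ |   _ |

The remaining cell in column 3 is (3,3) = 42 − 21 = 21.
Anti-diagonal needs 42; the known cells sum to 28, so (2,2) = 14.
Row 2 must total 42; the given cells sum to 42, so (2,1) = 0.
Row 3: 35 + 21 + ? = 42, so (3,2) = -14.

-14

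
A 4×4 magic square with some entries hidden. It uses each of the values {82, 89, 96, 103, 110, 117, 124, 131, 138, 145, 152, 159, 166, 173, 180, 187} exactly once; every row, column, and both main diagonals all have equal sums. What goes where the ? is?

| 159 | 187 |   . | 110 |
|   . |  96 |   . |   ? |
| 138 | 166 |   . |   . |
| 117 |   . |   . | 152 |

173

The 16 entries sum to 2152, so each line sums to 2152/4 = 538.
Row 1 needs 538; the known cells sum to 456, so (1,3) = 82.
Column 1 needs 538; the known cells sum to 414, so (2,1) = 124.
The remaining cell in column 2 is (4,2) = 538 − 449 = 89.
Main diagonal: 159 + 96 + 152 + ? = 538, so (3,3) = 131.
The remaining cell in anti-diagonal is (2,3) = 538 − 393 = 145.
Row 2: 124 + 96 + 145 + ? = 538, so (2,4) = 173.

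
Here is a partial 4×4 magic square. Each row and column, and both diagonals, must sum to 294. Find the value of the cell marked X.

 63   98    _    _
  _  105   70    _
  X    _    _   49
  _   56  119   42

Using row 4: 56 + 119 + 42 + ? → (4,1) = 294 − 217 = 77.
Using column 2: 98 + 105 + 56 + ? → (3,2) = 294 − 259 = 35.
Main diagonal: 63 + 105 + 42 + ? = 294, so (3,3) = 84.
Using anti-diagonal: 70 + 35 + 77 + ? → (1,4) = 294 − 182 = 112.
Using row 1: 63 + 98 + 112 + ? → (1,3) = 294 − 273 = 21.
The remaining cell in row 3 is (3,1) = 294 − 168 = 126.

126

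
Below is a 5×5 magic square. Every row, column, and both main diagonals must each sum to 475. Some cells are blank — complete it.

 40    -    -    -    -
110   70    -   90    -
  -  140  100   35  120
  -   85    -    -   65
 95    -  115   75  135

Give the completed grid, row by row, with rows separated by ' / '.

40 125 60 145 105 / 110 70 155 90 50 / 80 140 100 35 120 / 150 85 45 130 65 / 95 55 115 75 135

Row 3 needs 475; the known cells sum to 395, so (3,1) = 80.
Using row 5: 95 + 115 + 75 + 135 + ? → (5,2) = 475 − 420 = 55.
Column 1 needs 475; the known cells sum to 325, so (4,1) = 150.
The remaining cell in column 2 is (1,2) = 475 − 350 = 125.
From main diagonal, 475 − (40 + 70 + 100 + 135) gives (4,4) = 130.
Anti-diagonal must total 475; the given cells sum to 370, so (1,5) = 105.
Row 4 needs 475; the known cells sum to 430, so (4,3) = 45.
Column 4 needs 475; the known cells sum to 330, so (1,4) = 145.
Column 5: 105 + 120 + 65 + 135 + ? = 475, so (2,5) = 50.
Using row 1: 40 + 125 + 145 + 105 + ? → (1,3) = 475 − 415 = 60.
Row 2 needs 475; the known cells sum to 320, so (2,3) = 155.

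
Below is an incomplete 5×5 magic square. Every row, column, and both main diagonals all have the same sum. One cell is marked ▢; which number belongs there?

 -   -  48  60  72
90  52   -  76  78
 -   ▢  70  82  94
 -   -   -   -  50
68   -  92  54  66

58

Column 5 is complete and sums to 360; that is the magic constant.
Row 2 needs 360; the known cells sum to 296, so (2,3) = 64.
Row 5 must total 360; the given cells sum to 280, so (5,2) = 80.
Using column 3: 48 + 64 + 70 + 92 + ? → (4,3) = 360 − 274 = 86.
Using column 4: 60 + 76 + 82 + 54 + ? → (4,4) = 360 − 272 = 88.
Main diagonal: 52 + 70 + 88 + 66 + ? = 360, so (1,1) = 84.
Anti-diagonal needs 360; the known cells sum to 286, so (4,2) = 74.
The remaining cell in row 1 is (1,2) = 360 − 264 = 96.
Using row 4: 74 + 86 + 88 + 50 + ? → (4,1) = 360 − 298 = 62.
From column 1, 360 − (84 + 90 + 62 + 68) gives (3,1) = 56.
Column 2: 96 + 52 + 74 + 80 + ? = 360, so (3,2) = 58.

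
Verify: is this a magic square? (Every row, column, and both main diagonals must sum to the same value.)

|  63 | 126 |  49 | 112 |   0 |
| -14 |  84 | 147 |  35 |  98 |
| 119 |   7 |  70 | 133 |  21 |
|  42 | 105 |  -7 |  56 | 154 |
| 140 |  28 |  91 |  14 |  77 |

Yes

Row 1: 63 + 126 + 49 + 112 + 0 = 350.
Row 2: -14 + 84 + 147 + 35 + 98 = 350.
Row 3: 119 + 7 + 70 + 133 + 21 = 350.
Row 4: 42 + 105 + (-7) + 56 + 154 = 350.
Row 5: 140 + 28 + 91 + 14 + 77 = 350.
Column 1: 63 + (-14) + 119 + 42 + 140 = 350.
Column 2: 126 + 84 + 7 + 105 + 28 = 350.
Column 3: 49 + 147 + 70 + (-7) + 91 = 350.
Column 4: 112 + 35 + 133 + 56 + 14 = 350.
Column 5: 0 + 98 + 21 + 154 + 77 = 350.
Main diagonal: 63 + 84 + 70 + 56 + 77 = 350.
Anti-diagonal: 0 + 35 + 70 + 105 + 140 = 350.
All lines sum to 350.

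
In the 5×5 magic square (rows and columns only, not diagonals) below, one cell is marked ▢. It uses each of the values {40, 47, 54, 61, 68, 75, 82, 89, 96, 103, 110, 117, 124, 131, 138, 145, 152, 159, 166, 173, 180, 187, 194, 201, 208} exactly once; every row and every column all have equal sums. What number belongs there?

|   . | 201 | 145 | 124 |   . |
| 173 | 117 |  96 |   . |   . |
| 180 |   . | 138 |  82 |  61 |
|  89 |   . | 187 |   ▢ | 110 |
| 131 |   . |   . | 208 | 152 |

166

The 25 entries sum to 3100, so each line sums to 3100/5 = 620.
Row 3: 180 + 138 + 82 + 61 + ? = 620, so (3,2) = 159.
Column 1 needs 620; the known cells sum to 573, so (1,1) = 47.
From column 3, 620 − (145 + 96 + 138 + 187) gives (5,3) = 54.
Row 1: 47 + 201 + 145 + 124 + ? = 620, so (1,5) = 103.
Using row 5: 131 + 54 + 208 + 152 + ? → (5,2) = 620 − 545 = 75.
Column 2 must total 620; the given cells sum to 552, so (4,2) = 68.
Column 5: 103 + 61 + 110 + 152 + ? = 620, so (2,5) = 194.
The remaining cell in row 2 is (2,4) = 620 − 580 = 40.
Row 4 must total 620; the given cells sum to 454, so (4,4) = 166.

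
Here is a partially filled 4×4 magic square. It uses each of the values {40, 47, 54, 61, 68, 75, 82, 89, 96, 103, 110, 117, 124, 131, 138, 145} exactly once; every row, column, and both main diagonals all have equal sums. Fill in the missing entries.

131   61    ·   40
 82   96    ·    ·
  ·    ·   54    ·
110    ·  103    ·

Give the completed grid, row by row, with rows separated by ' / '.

The 16 entries sum to 1480, so each line sums to 1480/4 = 370.
The remaining cell in row 1 is (1,3) = 370 − 232 = 138.
Column 1: 131 + 82 + 110 + ? = 370, so (3,1) = 47.
Column 3 must total 370; the given cells sum to 295, so (2,3) = 75.
Main diagonal must total 370; the given cells sum to 281, so (4,4) = 89.
Anti-diagonal: 40 + 75 + 110 + ? = 370, so (3,2) = 145.
The remaining cell in row 2 is (2,4) = 370 − 253 = 117.
Using row 3: 47 + 145 + 54 + ? → (3,4) = 370 − 246 = 124.
Using row 4: 110 + 103 + 89 + ? → (4,2) = 370 − 302 = 68.

131 61 138 40 / 82 96 75 117 / 47 145 54 124 / 110 68 103 89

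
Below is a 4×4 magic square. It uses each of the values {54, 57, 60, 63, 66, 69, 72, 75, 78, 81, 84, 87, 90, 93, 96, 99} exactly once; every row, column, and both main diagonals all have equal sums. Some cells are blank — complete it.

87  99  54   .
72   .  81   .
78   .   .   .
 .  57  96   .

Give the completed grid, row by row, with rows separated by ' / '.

87 99 54 66 / 72 60 81 93 / 78 90 75 63 / 69 57 96 84

The 16 entries sum to 1224, so each line sums to 1224/4 = 306.
The remaining cell in row 1 is (1,4) = 306 − 240 = 66.
Column 1 must total 306; the given cells sum to 237, so (4,1) = 69.
Column 3 needs 306; the known cells sum to 231, so (3,3) = 75.
The remaining cell in anti-diagonal is (3,2) = 306 − 216 = 90.
Using row 3: 78 + 90 + 75 + ? → (3,4) = 306 − 243 = 63.
Row 4 must total 306; the given cells sum to 222, so (4,4) = 84.
Using column 2: 99 + 90 + 57 + ? → (2,2) = 306 − 246 = 60.
Using column 4: 66 + 63 + 84 + ? → (2,4) = 306 − 213 = 93.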